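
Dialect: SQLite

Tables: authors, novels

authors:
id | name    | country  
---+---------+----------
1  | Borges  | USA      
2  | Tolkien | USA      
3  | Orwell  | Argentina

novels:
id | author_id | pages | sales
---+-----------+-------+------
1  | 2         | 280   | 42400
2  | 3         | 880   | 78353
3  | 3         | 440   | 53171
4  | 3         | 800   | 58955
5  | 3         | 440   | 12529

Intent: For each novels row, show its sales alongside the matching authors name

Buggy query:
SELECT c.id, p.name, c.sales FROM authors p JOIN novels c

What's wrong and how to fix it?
Bug: JOIN with no ON clause produces a cartesian product; every novels row pairs with every authors row

Fix: Specify the join condition linking the foreign key to the parent id

Corrected query:
SELECT c.id, p.name, c.sales FROM authors p JOIN novels c ON c.author_id = p.id

Result:
id | name    | sales
---+---------+------
1  | Tolkien | 42400
2  | Orwell  | 78353
3  | Orwell  | 53171
4  | Orwell  | 58955
5  | Orwell  | 12529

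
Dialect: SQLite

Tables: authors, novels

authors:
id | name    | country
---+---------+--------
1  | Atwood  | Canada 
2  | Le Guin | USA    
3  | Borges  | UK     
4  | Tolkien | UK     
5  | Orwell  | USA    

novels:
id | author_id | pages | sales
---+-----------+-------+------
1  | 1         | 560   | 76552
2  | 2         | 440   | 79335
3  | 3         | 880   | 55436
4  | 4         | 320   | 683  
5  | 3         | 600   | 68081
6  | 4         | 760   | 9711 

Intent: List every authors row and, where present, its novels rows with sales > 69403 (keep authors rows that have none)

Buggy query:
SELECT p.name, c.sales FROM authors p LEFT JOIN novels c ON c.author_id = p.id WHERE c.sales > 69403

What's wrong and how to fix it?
Bug: Filtering c.sales in WHERE discards the NULL rows produced by LEFT JOIN, turning it into an inner join

Fix: Put 'c.sales > 69403' in the JOIN's ON clause instead of WHERE

Corrected query:
SELECT p.name, c.sales FROM authors p LEFT JOIN novels c ON c.author_id = p.id AND c.sales > 69403

Result:
name    | sales
--------+------
Atwood  | 76552
Le Guin | 79335
Borges  | NULL 
Tolkien | NULL 
Orwell  | NULL 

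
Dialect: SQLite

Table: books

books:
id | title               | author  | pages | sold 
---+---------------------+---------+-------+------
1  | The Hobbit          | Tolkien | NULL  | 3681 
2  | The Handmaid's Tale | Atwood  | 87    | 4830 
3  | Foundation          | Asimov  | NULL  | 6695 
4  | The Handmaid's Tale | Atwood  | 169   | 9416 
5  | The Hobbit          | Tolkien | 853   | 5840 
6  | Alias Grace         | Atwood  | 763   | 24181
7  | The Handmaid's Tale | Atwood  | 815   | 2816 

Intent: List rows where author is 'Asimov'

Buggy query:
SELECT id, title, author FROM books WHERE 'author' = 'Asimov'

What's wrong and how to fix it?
Bug: 'author' in single quotes is a string literal, not the column; the comparison is literal-vs-literal and never true

Fix: Remove the quotes around the column name (or use double quotes for an identifier)

Corrected query:
SELECT id, title, author FROM books WHERE author = 'Asimov'

Result:
id | title      | author
---+------------+-------
3  | Foundation | Asimov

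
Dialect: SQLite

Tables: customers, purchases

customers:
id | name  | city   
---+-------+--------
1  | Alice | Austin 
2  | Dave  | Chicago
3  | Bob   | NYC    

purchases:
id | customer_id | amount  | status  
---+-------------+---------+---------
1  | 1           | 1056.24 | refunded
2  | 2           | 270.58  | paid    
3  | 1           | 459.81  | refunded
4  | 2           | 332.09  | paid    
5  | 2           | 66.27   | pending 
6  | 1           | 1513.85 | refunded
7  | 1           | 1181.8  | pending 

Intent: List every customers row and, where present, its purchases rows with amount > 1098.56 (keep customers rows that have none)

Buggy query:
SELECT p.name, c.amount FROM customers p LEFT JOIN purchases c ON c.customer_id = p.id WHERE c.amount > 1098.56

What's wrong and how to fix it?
Bug: Filtering c.amount in WHERE discards the NULL rows produced by LEFT JOIN, turning it into an inner join

Fix: Move the right-table condition into the ON clause so unmatched parents are kept

Corrected query:
SELECT p.name, c.amount FROM customers p LEFT JOIN purchases c ON c.customer_id = p.id AND c.amount > 1098.56

Result:
name  | amount 
------+--------
Alice | 1181.8 
Alice | 1513.85
Dave  | NULL   
Bob   | NULL   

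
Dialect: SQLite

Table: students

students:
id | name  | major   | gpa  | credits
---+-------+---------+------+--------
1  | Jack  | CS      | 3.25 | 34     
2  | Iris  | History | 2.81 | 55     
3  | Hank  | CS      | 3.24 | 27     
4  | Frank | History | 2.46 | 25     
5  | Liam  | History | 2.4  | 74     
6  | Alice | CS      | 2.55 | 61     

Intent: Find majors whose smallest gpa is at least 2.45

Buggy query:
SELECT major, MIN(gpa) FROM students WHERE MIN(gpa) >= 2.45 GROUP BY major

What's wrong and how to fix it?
Bug: Aggregates like MIN are computed per group after WHERE runs

Fix: Use HAVING for the per-group MIN condition

Corrected query:
SELECT major, MIN(gpa) FROM students GROUP BY major HAVING MIN(gpa) >= 2.45

Result:
major | MIN(gpa)
------+---------
CS    | 2.55    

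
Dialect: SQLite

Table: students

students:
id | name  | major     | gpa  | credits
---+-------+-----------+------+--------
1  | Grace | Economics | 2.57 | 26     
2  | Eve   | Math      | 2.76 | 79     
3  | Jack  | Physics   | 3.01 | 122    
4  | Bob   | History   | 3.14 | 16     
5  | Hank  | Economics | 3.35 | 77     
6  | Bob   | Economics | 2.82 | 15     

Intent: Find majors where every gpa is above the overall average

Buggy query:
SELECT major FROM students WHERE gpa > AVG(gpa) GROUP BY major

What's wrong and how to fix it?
Bug: WHERE evaluates per row before aggregation, so AVG() is unavailable

Fix: Compute the overall average in a scalar subquery and compare each group's MIN against it in HAVING

Corrected query:
SELECT major FROM students GROUP BY major HAVING MIN(gpa) > (SELECT AVG(gpa) FROM students)

Result:
major  
-------
History
Physics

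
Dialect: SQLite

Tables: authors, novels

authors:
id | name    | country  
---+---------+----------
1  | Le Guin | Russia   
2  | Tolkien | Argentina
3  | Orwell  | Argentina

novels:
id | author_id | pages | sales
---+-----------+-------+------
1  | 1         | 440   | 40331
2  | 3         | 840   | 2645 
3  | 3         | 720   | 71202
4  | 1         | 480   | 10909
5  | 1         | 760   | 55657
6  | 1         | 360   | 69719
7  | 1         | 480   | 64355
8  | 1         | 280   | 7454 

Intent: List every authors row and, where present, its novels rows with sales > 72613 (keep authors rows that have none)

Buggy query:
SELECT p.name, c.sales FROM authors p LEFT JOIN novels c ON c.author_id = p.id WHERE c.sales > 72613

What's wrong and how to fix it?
Bug: A WHERE condition on the right-hand table after LEFT JOIN drops unmatched parents

Fix: Move the right-table condition into the ON clause so unmatched parents are kept

Corrected query:
SELECT p.name, c.sales FROM authors p LEFT JOIN novels c ON c.author_id = p.id AND c.sales > 72613

Result:
name    | sales
--------+------
Le Guin | NULL 
Tolkien | NULL 
Orwell  | NULL 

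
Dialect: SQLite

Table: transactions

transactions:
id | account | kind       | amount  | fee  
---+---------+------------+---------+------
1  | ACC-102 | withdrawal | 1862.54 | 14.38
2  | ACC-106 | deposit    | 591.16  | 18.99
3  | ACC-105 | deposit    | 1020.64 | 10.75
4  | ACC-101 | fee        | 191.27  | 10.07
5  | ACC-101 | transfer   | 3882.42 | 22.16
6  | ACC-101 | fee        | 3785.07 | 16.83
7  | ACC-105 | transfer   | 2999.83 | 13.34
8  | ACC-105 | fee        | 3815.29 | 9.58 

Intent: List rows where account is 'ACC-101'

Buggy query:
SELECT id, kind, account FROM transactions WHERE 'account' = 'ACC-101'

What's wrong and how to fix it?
Bug: 'account' in single quotes is a string literal, not the column; the comparison is literal-vs-literal and never true

Fix: Remove the quotes around the column name (or use double quotes for an identifier)

Corrected query:
SELECT id, kind, account FROM transactions WHERE account = 'ACC-101'

Result:
id | kind     | account
---+----------+--------
4  | fee      | ACC-101
5  | transfer | ACC-101
6  | fee      | ACC-101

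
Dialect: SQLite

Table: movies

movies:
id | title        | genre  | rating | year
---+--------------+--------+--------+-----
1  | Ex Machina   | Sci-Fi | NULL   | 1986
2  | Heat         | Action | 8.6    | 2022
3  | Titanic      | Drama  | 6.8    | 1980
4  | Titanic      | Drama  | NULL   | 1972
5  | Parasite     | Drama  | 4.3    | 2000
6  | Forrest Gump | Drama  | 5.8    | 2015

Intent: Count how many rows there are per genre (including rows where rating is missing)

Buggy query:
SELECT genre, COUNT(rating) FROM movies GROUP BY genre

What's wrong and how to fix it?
Bug: COUNT(rating) skips NULLs, so groups with missing rating are undercounted

Fix: Use COUNT(*) to count all rows regardless of NULL

Corrected query:
SELECT genre, COUNT(*) FROM movies GROUP BY genre

Result:
genre  | COUNT(*)
-------+---------
Action | 1       
Drama  | 4       
Sci-Fi | 1       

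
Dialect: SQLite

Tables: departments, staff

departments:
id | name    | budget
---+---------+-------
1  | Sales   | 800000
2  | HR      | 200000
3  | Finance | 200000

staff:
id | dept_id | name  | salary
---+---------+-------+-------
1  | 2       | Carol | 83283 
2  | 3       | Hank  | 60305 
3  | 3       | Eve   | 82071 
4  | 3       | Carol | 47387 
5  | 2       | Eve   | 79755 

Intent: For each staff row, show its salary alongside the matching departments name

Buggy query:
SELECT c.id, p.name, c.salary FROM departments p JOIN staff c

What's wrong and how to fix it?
Bug: JOIN with no ON clause produces a cartesian product; every staff row pairs with every departments row

Fix: Add ON c.dept_id = p.id to the JOIN

Corrected query:
SELECT c.id, p.name, c.salary FROM departments p JOIN staff c ON c.dept_id = p.id

Result:
id | name    | salary
---+---------+-------
1  | HR      | 83283 
2  | Finance | 60305 
3  | Finance | 82071 
4  | Finance | 47387 
5  | HR      | 79755 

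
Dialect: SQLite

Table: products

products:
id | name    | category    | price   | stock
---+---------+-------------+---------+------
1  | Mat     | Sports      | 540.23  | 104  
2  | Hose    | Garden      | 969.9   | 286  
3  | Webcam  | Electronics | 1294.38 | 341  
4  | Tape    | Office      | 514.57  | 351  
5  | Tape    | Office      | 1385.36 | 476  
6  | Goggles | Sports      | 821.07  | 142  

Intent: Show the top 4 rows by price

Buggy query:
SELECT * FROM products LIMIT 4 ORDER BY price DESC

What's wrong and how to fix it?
Bug: ORDER BY cannot follow LIMIT; LIMIT is the final clause

Fix: Sort with ORDER BY, then apply LIMIT

Corrected query:
SELECT * FROM products ORDER BY price DESC LIMIT 4

Result:
id | name    | category    | price   | stock
---+---------+-------------+---------+------
5  | Tape    | Office      | 1385.36 | 476  
3  | Webcam  | Electronics | 1294.38 | 341  
2  | Hose    | Garden      | 969.9   | 286  
6  | Goggles | Sports      | 821.07  | 142  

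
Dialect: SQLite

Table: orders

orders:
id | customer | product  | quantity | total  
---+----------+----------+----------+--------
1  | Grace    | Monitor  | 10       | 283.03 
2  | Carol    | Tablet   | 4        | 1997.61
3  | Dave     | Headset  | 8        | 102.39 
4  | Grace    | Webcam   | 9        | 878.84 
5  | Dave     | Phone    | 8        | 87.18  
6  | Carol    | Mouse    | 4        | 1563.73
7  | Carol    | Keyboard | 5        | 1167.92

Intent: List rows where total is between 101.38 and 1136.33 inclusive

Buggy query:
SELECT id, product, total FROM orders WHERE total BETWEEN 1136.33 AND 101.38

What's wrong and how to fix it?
Bug: The bounds are reversed; BETWEEN a AND b requires a <= b to match anything

Fix: Write BETWEEN 101.38 AND 1136.33

Corrected query:
SELECT id, product, total FROM orders WHERE total BETWEEN 101.38 AND 1136.33

Result:
id | product | total 
---+---------+-------
1  | Monitor | 283.03
3  | Headset | 102.39
4  | Webcam  | 878.84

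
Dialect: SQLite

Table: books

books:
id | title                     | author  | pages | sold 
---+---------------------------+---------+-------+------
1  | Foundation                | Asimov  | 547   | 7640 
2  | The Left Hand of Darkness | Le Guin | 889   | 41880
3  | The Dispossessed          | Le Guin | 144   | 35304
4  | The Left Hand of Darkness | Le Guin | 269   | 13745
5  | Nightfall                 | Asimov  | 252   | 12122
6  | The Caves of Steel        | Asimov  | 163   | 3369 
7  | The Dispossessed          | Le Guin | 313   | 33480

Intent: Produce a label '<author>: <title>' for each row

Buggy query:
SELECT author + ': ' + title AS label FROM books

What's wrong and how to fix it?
Bug: '+' is numeric addition; on text columns SQLite converts them to 0 instead of concatenating

Fix: Use the || operator for string concatenation

Corrected query:
SELECT author || ': ' || title AS label FROM books

Result:
label                             
----------------------------------
Asimov: Foundation                
Le Guin: The Left Hand of Darkness
Le Guin: The Dispossessed         
Le Guin: The Left Hand of Darkness
Asimov: Nightfall                 
Asimov: The Caves of Steel        
Le Guin: The Dispossessed         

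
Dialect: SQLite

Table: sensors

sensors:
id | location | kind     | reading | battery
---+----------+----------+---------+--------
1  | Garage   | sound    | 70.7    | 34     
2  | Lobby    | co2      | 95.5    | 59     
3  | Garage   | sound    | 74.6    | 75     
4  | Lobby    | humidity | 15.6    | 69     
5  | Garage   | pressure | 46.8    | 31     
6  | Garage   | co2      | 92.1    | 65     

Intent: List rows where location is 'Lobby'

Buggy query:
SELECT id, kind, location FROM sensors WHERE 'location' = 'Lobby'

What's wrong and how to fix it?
Bug: Single quotes denote string literals in SQL; the column name is being compared as a constant string

Fix: Remove the quotes around the column name (or use double quotes for an identifier)

Corrected query:
SELECT id, kind, location FROM sensors WHERE location = 'Lobby'

Result:
id | kind     | location
---+----------+---------
2  | co2      | Lobby   
4  | humidity | Lobby   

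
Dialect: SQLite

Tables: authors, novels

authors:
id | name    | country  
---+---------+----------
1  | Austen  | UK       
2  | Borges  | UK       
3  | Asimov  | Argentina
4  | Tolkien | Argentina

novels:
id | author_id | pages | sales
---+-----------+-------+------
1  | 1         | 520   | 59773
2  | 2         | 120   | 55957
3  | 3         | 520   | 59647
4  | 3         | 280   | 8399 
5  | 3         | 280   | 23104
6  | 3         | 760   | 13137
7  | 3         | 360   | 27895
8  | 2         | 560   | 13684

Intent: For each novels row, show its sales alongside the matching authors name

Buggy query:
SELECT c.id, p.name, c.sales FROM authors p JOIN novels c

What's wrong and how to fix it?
Bug: Missing join condition: each novels row is matched to all authors rows instead of just its own

Fix: Add ON c.author_id = p.id to the JOIN

Corrected query:
SELECT c.id, p.name, c.sales FROM authors p JOIN novels c ON c.author_id = p.id

Result:
id | name   | sales
---+--------+------
1  | Austen | 59773
2  | Borges | 55957
3  | Asimov | 59647
4  | Asimov | 8399 
5  | Asimov | 23104
6  | Asimov | 13137
7  | Asimov | 27895
8  | Borges | 13684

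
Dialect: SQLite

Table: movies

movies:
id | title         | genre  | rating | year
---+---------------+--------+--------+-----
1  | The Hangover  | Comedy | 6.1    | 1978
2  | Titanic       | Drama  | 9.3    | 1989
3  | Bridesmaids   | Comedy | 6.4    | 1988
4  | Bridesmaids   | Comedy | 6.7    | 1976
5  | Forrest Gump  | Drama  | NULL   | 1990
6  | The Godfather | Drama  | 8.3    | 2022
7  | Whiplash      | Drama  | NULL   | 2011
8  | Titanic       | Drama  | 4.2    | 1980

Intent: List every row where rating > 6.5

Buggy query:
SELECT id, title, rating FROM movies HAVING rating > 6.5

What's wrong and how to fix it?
Bug: This is a non-aggregate query (no GROUP BY, no aggregates), so in SQLite the HAVING clause is invalid here; a row-level condition belongs in WHERE

Fix: Use WHERE for row-level filtering

Corrected query:
SELECT id, title, rating FROM movies WHERE rating > 6.5

Result:
id | title         | rating
---+---------------+-------
2  | Titanic       | 9.3   
4  | Bridesmaids   | 6.7   
6  | The Godfather | 8.3   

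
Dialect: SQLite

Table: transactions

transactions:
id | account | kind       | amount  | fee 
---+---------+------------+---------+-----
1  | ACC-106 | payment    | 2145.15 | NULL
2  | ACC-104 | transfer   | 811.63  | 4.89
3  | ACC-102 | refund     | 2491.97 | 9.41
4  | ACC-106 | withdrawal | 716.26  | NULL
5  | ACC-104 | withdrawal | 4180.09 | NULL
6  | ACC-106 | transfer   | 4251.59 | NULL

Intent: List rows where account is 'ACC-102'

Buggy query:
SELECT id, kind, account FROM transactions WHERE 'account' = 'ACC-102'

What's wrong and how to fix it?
Bug: 'account' in single quotes is a string literal, not the column; the comparison is literal-vs-literal and never true

Fix: Remove the quotes around the column name (or use double quotes for an identifier)

Corrected query:
SELECT id, kind, account FROM transactions WHERE account = 'ACC-102'

Result:
id | kind   | account
---+--------+--------
3  | refund | ACC-102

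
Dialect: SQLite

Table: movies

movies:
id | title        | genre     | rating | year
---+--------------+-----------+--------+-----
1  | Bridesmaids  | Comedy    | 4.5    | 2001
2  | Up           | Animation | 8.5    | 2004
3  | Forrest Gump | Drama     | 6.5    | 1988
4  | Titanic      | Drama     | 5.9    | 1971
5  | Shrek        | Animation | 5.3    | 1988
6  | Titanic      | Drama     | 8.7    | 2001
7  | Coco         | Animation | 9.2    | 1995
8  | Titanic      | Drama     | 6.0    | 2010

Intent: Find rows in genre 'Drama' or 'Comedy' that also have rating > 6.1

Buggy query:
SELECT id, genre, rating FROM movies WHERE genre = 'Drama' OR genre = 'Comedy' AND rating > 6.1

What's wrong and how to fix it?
Bug: AND binds tighter than OR, so this parses as genre = 'Drama' OR (genre = 'Comedy' AND rating > 6.1)

Fix: Group the OR with parentheses (or use IN), then AND the threshold

Corrected query:
SELECT id, genre, rating FROM movies WHERE (genre = 'Drama' OR genre = 'Comedy') AND rating > 6.1

Result:
id | genre | rating
---+-------+-------
3  | Drama | 6.5   
6  | Drama | 8.7   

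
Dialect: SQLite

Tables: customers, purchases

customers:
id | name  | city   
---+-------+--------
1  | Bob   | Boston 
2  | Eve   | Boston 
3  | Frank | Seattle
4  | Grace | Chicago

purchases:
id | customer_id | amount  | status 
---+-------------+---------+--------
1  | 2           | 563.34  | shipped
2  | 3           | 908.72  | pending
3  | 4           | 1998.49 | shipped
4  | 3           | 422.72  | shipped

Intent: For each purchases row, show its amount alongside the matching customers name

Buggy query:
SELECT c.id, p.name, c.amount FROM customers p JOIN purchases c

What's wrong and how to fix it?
Bug: JOIN with no ON clause produces a cartesian product; every purchases row pairs with every customers row

Fix: Specify the join condition linking the foreign key to the parent id

Corrected query:
SELECT c.id, p.name, c.amount FROM customers p JOIN purchases c ON c.customer_id = p.id

Result:
id | name  | amount 
---+-------+--------
1  | Eve   | 563.34 
2  | Frank | 908.72 
3  | Grace | 1998.49
4  | Frank | 422.72 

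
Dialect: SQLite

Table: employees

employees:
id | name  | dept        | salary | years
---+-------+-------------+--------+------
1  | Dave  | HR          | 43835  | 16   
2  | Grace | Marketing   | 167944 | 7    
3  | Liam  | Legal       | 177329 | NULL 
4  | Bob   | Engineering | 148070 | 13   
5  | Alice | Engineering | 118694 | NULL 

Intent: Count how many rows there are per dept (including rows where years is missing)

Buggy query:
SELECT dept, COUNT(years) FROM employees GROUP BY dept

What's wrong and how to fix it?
Bug: COUNT(years) skips NULLs, so groups with missing years are undercounted

Fix: Use COUNT(*) to count all rows regardless of NULL

Corrected query:
SELECT dept, COUNT(*) FROM employees GROUP BY dept

Result:
dept        | COUNT(*)
------------+---------
Engineering | 2       
HR          | 1       
Legal       | 1       
Marketing   | 1       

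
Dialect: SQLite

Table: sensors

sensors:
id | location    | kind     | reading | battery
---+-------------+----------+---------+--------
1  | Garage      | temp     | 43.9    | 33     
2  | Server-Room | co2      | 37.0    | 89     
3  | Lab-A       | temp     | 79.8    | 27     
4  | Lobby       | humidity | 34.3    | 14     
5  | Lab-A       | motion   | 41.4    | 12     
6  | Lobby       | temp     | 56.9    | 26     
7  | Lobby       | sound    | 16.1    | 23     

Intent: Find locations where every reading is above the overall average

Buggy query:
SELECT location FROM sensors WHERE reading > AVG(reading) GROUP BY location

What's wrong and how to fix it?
Bug: WHERE evaluates per row before aggregation, so AVG() is unavailable

Fix: Use a subquery for AVG and a HAVING MIN(...) filter so the condition holds for every row in the group

Corrected query:
SELECT location FROM sensors GROUP BY location HAVING MIN(reading) > (SELECT AVG(reading) FROM sensors)

Result:
(no rows)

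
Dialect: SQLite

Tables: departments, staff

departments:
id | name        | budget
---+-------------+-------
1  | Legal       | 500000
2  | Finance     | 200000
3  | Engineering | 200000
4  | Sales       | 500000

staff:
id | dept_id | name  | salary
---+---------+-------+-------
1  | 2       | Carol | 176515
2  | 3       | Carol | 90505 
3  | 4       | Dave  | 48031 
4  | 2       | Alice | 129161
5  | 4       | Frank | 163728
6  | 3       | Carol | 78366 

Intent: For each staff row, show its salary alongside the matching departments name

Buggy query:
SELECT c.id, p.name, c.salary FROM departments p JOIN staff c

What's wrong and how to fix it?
Bug: JOIN with no ON clause produces a cartesian product; every staff row pairs with every departments row

Fix: Specify the join condition linking the foreign key to the parent id

Corrected query:
SELECT c.id, p.name, c.salary FROM departments p JOIN staff c ON c.dept_id = p.id

Result:
id | name        | salary
---+-------------+-------
1  | Finance     | 176515
2  | Engineering | 90505 
3  | Sales       | 48031 
4  | Finance     | 129161
5  | Sales       | 163728
6  | Engineering | 78366 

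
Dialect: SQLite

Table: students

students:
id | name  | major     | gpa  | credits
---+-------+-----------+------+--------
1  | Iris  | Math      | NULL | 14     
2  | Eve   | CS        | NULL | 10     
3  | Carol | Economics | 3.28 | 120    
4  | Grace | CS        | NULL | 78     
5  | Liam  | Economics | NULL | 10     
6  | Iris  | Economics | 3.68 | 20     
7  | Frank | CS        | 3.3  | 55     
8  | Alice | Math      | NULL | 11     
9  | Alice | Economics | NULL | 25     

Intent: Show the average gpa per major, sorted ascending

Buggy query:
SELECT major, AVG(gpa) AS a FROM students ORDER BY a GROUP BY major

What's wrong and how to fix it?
Bug: GROUP BY must precede ORDER BY

Fix: Reorder: SELECT … FROM … GROUP BY … ORDER BY …

Corrected query:
SELECT major, AVG(gpa) AS a FROM students GROUP BY major ORDER BY a

Result:
major     | a   
----------+-----
Math      | NULL
CS        | 3.3 
Economics | 3.48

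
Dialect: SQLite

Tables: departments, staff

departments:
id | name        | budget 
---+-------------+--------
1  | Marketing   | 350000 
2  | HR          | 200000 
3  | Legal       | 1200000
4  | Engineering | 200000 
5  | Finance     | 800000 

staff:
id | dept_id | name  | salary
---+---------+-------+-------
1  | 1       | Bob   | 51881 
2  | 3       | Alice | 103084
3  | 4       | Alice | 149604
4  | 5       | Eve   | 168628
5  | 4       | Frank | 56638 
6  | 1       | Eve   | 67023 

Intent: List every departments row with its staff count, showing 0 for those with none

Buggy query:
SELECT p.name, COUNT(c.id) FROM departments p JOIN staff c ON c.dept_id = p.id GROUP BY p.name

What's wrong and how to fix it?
Bug: An inner join excludes parents with zero children

Fix: Use LEFT JOIN so parents without children still appear (COUNT(c.id) gives 0)

Corrected query:
SELECT p.name, COUNT(c.id) FROM departments p LEFT JOIN staff c ON c.dept_id = p.id GROUP BY p.name

Result:
name        | COUNT(c.id)
------------+------------
Engineering | 2          
Finance     | 1          
HR          | 0          
Legal       | 1          
Marketing   | 2          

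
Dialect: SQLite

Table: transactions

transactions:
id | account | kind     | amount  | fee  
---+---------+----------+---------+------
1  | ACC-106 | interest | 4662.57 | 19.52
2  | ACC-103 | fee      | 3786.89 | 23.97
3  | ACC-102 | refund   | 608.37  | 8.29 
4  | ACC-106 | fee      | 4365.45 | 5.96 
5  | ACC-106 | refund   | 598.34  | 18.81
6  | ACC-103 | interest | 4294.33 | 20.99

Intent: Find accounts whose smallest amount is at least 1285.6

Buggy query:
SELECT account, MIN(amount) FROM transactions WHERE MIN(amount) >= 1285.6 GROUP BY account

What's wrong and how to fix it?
Bug: MIN() in WHERE is a misuse of aggregate

Fix: Replace WHERE with HAVING after the GROUP BY

Corrected query:
SELECT account, MIN(amount) FROM transactions GROUP BY account HAVING MIN(amount) >= 1285.6

Result:
account | MIN(amount)
--------+------------
ACC-103 | 3786.89    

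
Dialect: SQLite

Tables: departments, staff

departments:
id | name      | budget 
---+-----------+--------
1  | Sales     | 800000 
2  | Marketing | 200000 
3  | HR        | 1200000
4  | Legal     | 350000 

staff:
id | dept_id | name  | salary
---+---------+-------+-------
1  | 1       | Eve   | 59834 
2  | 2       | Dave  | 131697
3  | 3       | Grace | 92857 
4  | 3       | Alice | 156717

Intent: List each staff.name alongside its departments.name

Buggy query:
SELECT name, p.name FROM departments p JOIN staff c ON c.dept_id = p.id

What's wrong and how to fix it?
Bug: 'name' exists in both joined tables, so the database can't tell which one is meant

Fix: Prefix ambiguous columns with the table alias

Corrected query:
SELECT c.name, p.name FROM departments p JOIN staff c ON c.dept_id = p.id

Result:
name  | name     
------+----------
Eve   | Sales    
Dave  | Marketing
Grace | HR       
Alice | HR       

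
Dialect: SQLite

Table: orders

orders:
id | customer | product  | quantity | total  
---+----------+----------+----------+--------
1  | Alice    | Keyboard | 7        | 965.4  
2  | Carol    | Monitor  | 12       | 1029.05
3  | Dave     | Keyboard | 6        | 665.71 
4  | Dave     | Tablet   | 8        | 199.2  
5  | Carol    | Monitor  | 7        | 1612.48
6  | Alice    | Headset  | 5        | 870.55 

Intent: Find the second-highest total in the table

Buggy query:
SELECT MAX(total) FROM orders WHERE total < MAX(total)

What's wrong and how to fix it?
Bug: MAX(total) on the right of the comparison is an aggregate-in-WHERE error

Fix: Put the inner MAX in a scalar subquery

Corrected query:
SELECT MAX(total) FROM orders WHERE total < (SELECT MAX(total) FROM orders)

Result:
MAX(total)
----------
1029.05   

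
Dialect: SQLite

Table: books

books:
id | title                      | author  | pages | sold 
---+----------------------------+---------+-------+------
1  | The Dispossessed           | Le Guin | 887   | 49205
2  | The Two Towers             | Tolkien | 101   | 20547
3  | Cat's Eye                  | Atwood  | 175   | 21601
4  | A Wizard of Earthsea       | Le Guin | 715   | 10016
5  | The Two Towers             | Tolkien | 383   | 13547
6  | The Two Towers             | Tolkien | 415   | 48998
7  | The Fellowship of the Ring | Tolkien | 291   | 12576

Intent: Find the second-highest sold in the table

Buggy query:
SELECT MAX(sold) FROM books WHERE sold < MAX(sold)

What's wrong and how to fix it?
Bug: MAX(sold) on the right of the comparison is an aggregate-in-WHERE error

Fix: Compute the overall MAX in a subquery, then take MAX of rows below it

Corrected query:
SELECT MAX(sold) FROM books WHERE sold < (SELECT MAX(sold) FROM books)

Result:
MAX(sold)
---------
48998    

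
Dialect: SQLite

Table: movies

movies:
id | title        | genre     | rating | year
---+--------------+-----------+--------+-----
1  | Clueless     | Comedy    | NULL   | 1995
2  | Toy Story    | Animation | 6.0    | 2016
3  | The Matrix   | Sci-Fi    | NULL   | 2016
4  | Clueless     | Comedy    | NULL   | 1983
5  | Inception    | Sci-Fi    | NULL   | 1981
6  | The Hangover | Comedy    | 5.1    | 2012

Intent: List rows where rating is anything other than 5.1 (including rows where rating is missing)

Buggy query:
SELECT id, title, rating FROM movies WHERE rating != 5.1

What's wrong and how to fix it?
Bug: 'rating != 5.1' is unknown when rating is NULL, so NULL rows are silently excluded

Fix: Add an explicit OR rating IS NULL to include the missing-value rows

Corrected query:
SELECT id, title, rating FROM movies WHERE rating != 5.1 OR rating IS NULL

Result:
id | title      | rating
---+------------+-------
1  | Clueless   | NULL  
2  | Toy Story  | 6     
3  | The Matrix | NULL  
4  | Clueless   | NULL  
5  | Inception  | NULL  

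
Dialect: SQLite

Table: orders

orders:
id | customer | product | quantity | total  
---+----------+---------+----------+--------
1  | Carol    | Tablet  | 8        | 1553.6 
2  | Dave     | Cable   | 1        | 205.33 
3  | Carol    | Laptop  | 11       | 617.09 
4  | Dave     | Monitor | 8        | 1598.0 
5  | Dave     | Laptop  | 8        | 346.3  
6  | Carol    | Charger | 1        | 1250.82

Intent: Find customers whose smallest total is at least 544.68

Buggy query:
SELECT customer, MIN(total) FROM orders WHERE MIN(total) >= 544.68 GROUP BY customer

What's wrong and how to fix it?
Bug: Aggregates like MIN are computed per group after WHERE runs

Fix: Use HAVING for the per-group MIN condition

Corrected query:
SELECT customer, MIN(total) FROM orders GROUP BY customer HAVING MIN(total) >= 544.68

Result:
customer | MIN(total)
---------+-----------
Carol    | 617.09    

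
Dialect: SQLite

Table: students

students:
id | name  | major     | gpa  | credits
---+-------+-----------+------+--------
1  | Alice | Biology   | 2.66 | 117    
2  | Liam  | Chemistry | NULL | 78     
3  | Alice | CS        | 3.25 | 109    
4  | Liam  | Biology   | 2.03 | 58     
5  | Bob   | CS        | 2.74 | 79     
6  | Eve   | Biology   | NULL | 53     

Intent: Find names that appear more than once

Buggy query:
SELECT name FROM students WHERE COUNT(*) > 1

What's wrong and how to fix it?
Bug: WHERE can't reference COUNT(*); aggregates are computed after WHERE

Fix: Group first, then use HAVING for the count condition

Corrected query:
SELECT name FROM students GROUP BY name HAVING COUNT(*) > 1

Result:
name 
-----
Alice
Liam 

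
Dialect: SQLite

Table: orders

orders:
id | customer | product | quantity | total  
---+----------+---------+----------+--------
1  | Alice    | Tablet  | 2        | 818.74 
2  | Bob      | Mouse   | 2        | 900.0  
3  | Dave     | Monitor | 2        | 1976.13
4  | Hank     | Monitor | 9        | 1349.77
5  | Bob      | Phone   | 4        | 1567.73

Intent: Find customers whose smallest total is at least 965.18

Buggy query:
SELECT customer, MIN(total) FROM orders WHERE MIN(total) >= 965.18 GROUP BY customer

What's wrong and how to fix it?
Bug: Aggregates like MIN are computed per group after WHERE runs

Fix: Use HAVING for the per-group MIN condition

Corrected query:
SELECT customer, MIN(total) FROM orders GROUP BY customer HAVING MIN(total) >= 965.18

Result:
customer | MIN(total)
---------+-----------
Dave     | 1976.13   
Hank     | 1349.77   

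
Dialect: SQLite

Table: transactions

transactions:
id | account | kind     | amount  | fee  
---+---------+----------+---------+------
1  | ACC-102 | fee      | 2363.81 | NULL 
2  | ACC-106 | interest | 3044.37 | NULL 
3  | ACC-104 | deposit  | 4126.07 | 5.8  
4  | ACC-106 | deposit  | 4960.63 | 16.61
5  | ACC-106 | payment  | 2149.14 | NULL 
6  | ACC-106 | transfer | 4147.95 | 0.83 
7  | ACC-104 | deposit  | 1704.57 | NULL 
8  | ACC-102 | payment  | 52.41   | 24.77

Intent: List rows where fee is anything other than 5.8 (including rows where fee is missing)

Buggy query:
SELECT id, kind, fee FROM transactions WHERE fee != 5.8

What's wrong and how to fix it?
Bug: 'fee != 5.8' is unknown when fee is NULL, so NULL rows are silently excluded

Fix: Add an explicit OR fee IS NULL to include the missing-value rows

Corrected query:
SELECT id, kind, fee FROM transactions WHERE fee != 5.8 OR fee IS NULL

Result:
id | kind     | fee  
---+----------+------
1  | fee      | NULL 
2  | interest | NULL 
4  | deposit  | 16.61
5  | payment  | NULL 
6  | transfer | 0.83 
7  | deposit  | NULL 
8  | payment  | 24.77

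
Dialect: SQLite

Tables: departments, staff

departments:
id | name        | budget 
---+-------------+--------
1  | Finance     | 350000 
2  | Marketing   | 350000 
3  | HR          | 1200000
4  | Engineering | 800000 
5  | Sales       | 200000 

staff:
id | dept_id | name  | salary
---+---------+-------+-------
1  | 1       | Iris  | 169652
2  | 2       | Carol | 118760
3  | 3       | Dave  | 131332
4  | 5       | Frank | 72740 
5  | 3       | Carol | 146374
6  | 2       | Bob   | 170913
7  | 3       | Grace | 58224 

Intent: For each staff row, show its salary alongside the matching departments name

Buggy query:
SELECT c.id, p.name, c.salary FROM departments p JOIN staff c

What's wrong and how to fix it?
Bug: JOIN with no ON clause produces a cartesian product; every staff row pairs with every departments row

Fix: Specify the join condition linking the foreign key to the parent id

Corrected query:
SELECT c.id, p.name, c.salary FROM departments p JOIN staff c ON c.dept_id = p.id

Result:
id | name      | salary
---+-----------+-------
1  | Finance   | 169652
2  | Marketing | 118760
3  | HR        | 131332
4  | Sales     | 72740 
5  | HR        | 146374
6  | Marketing | 170913
7  | HR        | 58224 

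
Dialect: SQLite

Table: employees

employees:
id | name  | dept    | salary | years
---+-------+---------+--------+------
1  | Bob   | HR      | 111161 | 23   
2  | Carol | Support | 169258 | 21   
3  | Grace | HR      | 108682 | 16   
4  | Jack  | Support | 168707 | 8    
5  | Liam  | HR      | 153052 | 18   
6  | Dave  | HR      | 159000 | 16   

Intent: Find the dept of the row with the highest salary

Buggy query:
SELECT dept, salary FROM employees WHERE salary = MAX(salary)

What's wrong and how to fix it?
Bug: WHERE is evaluated per row; an aggregate over the whole table isn't defined there

Fix: Wrap MAX in a scalar subquery so WHERE compares against a single value

Corrected query:
SELECT dept, salary FROM employees WHERE salary = (SELECT MAX(salary) FROM employees)

Result:
dept    | salary
--------+-------
Support | 169258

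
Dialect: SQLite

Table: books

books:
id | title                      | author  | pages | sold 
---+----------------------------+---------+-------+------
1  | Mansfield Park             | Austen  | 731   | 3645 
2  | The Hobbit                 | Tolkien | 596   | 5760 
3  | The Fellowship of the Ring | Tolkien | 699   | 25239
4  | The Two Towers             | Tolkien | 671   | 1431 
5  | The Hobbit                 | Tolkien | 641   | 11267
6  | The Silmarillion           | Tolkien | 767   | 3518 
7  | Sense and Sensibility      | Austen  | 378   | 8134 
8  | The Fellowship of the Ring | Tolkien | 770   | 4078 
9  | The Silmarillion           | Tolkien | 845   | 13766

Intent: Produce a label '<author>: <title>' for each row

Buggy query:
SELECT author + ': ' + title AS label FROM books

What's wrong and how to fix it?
Bug: '+' is numeric addition; on text columns SQLite converts them to 0 instead of concatenating

Fix: Use the || operator for string concatenation

Corrected query:
SELECT author || ': ' || title AS label FROM books

Result:
label                              
-----------------------------------
Austen: Mansfield Park             
Tolkien: The Hobbit                
Tolkien: The Fellowship of the Ring
Tolkien: The Two Towers            
Tolkien: The Hobbit                
Tolkien: The Silmarillion          
Austen: Sense and Sensibility      
Tolkien: The Fellowship of the Ring
Tolkien: The Silmarillion          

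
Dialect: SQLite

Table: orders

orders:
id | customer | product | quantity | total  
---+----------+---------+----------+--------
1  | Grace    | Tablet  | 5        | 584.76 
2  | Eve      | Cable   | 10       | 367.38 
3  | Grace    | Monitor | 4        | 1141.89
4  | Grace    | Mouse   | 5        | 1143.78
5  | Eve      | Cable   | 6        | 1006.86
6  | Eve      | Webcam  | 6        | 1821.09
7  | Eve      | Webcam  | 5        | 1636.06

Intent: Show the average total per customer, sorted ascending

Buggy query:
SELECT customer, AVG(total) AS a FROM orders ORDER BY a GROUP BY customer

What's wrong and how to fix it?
Bug: GROUP BY must precede ORDER BY

Fix: Move ORDER BY to the end, after GROUP BY

Corrected query:
SELECT customer, AVG(total) AS a FROM orders GROUP BY customer ORDER BY a

Result:
customer | a        
---------+----------
Grace    | 956.81   
Eve      | 1207.8475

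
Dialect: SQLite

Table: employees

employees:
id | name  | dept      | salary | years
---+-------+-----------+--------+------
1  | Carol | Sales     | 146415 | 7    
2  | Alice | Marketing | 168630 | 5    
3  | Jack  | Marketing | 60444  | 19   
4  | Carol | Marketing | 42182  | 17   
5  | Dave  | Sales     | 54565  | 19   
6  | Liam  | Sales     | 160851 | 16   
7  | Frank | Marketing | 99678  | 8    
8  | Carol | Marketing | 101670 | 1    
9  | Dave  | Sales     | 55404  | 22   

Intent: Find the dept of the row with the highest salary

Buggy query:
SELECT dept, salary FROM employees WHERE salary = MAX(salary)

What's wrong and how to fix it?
Bug: MAX(salary) is an aggregate and cannot be used directly in WHERE

Fix: Use a subquery: WHERE salary = (SELECT MAX(salary) FROM employees)

Corrected query:
SELECT dept, salary FROM employees WHERE salary = (SELECT MAX(salary) FROM employees)

Result:
dept      | salary
----------+-------
Marketing | 168630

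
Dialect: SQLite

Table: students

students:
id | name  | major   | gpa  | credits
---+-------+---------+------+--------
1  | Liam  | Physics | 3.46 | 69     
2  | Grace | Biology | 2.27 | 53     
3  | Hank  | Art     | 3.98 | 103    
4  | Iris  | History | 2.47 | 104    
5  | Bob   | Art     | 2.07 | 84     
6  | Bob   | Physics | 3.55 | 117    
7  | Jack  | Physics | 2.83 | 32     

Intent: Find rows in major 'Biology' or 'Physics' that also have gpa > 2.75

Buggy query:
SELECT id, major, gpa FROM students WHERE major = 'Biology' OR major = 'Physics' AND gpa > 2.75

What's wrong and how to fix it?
Bug: AND binds tighter than OR, so this parses as major = 'Biology' OR (major = 'Physics' AND gpa > 2.75)

Fix: Add parentheses around the OR so the AND applies to both alternatives

Corrected query:
SELECT id, major, gpa FROM students WHERE (major = 'Biology' OR major = 'Physics') AND gpa > 2.75

Result:
id | major   | gpa 
---+---------+-----
1  | Physics | 3.46
6  | Physics | 3.55
7  | Physics | 2.83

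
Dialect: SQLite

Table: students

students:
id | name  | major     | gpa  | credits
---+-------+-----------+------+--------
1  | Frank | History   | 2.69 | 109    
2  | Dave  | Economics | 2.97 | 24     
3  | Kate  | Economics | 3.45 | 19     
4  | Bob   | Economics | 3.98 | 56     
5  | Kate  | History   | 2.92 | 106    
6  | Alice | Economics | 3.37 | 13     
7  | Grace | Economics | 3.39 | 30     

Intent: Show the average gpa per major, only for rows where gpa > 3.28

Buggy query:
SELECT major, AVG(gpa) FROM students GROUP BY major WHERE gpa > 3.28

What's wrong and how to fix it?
Bug: WHERE cannot follow GROUP BY

Fix: Place WHERE between FROM and GROUP BY

Corrected query:
SELECT major, AVG(gpa) FROM students WHERE gpa > 3.28 GROUP BY major

Result:
major     | AVG(gpa)
----------+---------
Economics | 3.5475  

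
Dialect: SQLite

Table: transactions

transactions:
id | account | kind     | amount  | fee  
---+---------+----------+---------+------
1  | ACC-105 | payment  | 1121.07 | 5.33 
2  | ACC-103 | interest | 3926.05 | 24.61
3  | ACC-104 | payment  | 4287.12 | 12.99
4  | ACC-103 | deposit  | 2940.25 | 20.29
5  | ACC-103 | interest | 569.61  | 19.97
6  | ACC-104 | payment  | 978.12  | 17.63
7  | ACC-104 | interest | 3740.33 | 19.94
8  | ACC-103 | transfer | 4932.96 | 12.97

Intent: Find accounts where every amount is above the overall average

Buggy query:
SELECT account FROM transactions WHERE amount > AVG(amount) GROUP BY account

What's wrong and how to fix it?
Bug: WHERE evaluates per row before aggregation, so AVG() is unavailable

Fix: Compute the overall average in a scalar subquery and compare each group's MIN against it in HAVING

Corrected query:
SELECT account FROM transactions GROUP BY account HAVING MIN(amount) > (SELECT AVG(amount) FROM transactions)

Result:
(no rows)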